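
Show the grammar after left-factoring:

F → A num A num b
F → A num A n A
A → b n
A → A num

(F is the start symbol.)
Left-factoring transforms A → αβ₁ | αβ₂ into A → αA' and A' → β₁ | β₂
(α is the longest common prefix among the alternatives). Repeat until
no nonterminal has two alternatives with a common prefix.

Round 1: F has alternatives sharing prefix 'A num A'. Introduce F': F → A num A F'
  Add: F' → num b
  Add: F' → n A

No remaining common prefixes — done.

Resulting grammar:
F → A num A F'
F' → num b
F' → n A
A → b n
A → A num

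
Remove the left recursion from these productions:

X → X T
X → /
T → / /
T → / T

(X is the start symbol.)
X → / X'
X' → T X'
X' → ε
T → / /
T → / T

X is directly left-recursive. The standard transformation for
  A → A α₁ | ... | A α_m | β₁ | ... | β_n
is
  A  → β₁ A' | ... | β_n A'
  A' → α₁ A' | ... | α_m A' | ε

X → / becomes X → / X'
X → X T becomes X' → T X'
Add X' → ε

Productions for other non-terminals are unchanged:
  T → / /
  T → / T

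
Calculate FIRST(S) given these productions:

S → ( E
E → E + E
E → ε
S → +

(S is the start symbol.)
From S → ( E:
  - '(' is a terminal: add '(' and stop
From S → +:
  - '+' is a terminal: add '+' and stop

Collecting: FIRST(S) = { '(', '+' }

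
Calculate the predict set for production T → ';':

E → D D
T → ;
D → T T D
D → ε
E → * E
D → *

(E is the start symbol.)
PREDICT(T → ';') = (FIRST(RHS) \ {ε}) ∪ (FOLLOW(T) if ε ∈ FIRST(RHS), i.e. RHS ⇒* ε)
FIRST(';') = { ';' }
ε ∉ FIRST(';'), so FOLLOW(T) is not added.
PREDICT(T → ';') = { ';' }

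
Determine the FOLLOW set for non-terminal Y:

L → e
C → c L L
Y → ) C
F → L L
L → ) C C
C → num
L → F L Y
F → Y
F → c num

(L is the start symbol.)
{ $, ')', 'c', 'e', 'num' }

To compute FOLLOW(Y), find every occurrence of Y on a right-hand side N → α Y β: add FIRST(β) \ {ε}, and if β is empty or nullable also add FOLLOW(N). Iterate to a fixed point.

In L → F L Y: Y is at the end, add FOLLOW(L)
In F → Y: Y is at the end, add FOLLOW(F)

The FOLLOW sets referred to above (computed the same way, to a fixed point):
  FOLLOW(L) = { $, ')', 'c', 'e', 'num' }
  FOLLOW(F) = { ')', 'c', 'e' }

Taking the union: FOLLOW(Y) = { $, ')', 'c', 'e', 'num' }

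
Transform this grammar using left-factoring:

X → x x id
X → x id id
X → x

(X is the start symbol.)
X → x X'
X' → x id
X' → id id
X' → ε

Left-factoring transforms A → αβ₁ | αβ₂ into A → αA' and A' → β₁ | β₂
(α is the longest common prefix among the alternatives). Repeat until
no nonterminal has two alternatives with a common prefix.

Round 1: X has alternatives sharing prefix 'x'. Introduce X': X → x X'
  Add: X' → x id
  Add: X' → id id
  Add: X' → ε

No remaining common prefixes — done.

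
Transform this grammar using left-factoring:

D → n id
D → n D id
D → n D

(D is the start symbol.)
D → n D'
D' → id
D' → D D''
D'' → id
D'' → ε

Left-factoring transforms A → αβ₁ | αβ₂ into A → αA' and A' → β₁ | β₂
(α is the longest common prefix among the alternatives). Repeat until
no nonterminal has two alternatives with a common prefix.

Round 1: D has alternatives sharing prefix 'n'. Introduce D': D → n D'
  Add: D' → id
  Add: D' → D id
  Add: D' → D

Round 2: D' has alternatives sharing prefix 'D'. Introduce D'': D' → D D''
  Add: D'' → id
  Add: D'' → ε

No remaining common prefixes — done.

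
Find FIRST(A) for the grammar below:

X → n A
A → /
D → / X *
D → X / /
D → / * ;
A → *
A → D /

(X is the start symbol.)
{ '*', '/', 'n' }

FIRST sets of the other non-terminals involved (by the same procedure, iterated to a fixed point):
  FIRST(D) = { '/', 'n' }

From A → /:
  - '/' is a terminal: add '/' and stop
From A → *:
  - '*' is a terminal: add '*' and stop
From A → D /:
  - D is a non-terminal: add FIRST(D) \ {ε} = { '/', 'n' }
    D is not nullable, so stop

Collecting: FIRST(A) = { '*', '/', 'n' }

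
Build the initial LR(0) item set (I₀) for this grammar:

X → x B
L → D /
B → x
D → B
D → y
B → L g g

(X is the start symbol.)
First, augment the grammar with X' → X
I₀ = CLOSURE({ [X' → . X] }):
  [X' → . X] has the dot before X: add [X → . x B]
No further items can be added.

I₀ = { [X → . x B], [X' → . X] }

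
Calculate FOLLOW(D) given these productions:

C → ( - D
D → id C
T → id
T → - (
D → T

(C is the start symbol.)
To compute FOLLOW(D), find every occurrence of D on a right-hand side N → α D β: add FIRST(β) \ {ε}, and if β is empty or nullable also add FOLLOW(N). Iterate to a fixed point.

In C → ( - D: D is at the end, add FOLLOW(C)

The FOLLOW sets referred to above (computed the same way, to a fixed point):
  FOLLOW(C) = { $ }

Taking the union: FOLLOW(D) = { $ }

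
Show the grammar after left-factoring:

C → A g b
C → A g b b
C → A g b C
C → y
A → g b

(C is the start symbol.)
Left-factoring transforms A → αβ₁ | αβ₂ into A → αA' and A' → β₁ | β₂
(α is the longest common prefix among the alternatives). Repeat until
no nonterminal has two alternatives with a common prefix.

Round 1: C has alternatives sharing prefix 'A g b'. Introduce C': C → A g b C'
  Add: C' → ε
  Add: C' → b
  Add: C' → C

No remaining common prefixes — done.

Resulting grammar:
C → A g b C'
C' → ε
C' → b
C' → C
C → y
A → g b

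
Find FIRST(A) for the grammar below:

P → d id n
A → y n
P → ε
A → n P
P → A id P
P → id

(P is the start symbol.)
To compute FIRST(A), examine every production with A on the left-hand side, reading each right-hand side left to right until a non-nullable symbol is reached.

From A → y n:
  - y is a terminal: add 'y' and stop
From A → n P:
  - n is a terminal: add 'n' and stop

Collecting: FIRST(A) = { 'n', 'y' }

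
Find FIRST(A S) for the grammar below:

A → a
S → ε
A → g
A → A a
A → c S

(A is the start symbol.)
FIRST sets of the non-terminals involved (from the grammar, by fixed-point iteration):
  FIRST(A) = { 'a', 'c', 'g' }

To compute FIRST(A S), process the symbols left to right:
Symbol A is a non-terminal. Add FIRST(A) \ {ε} = { 'a', 'c', 'g' }
A is not nullable (ε ∉ FIRST(A)), so stop here.
FIRST(A S) = { 'a', 'c', 'g' }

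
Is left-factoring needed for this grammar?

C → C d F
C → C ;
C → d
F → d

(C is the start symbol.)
Left-factoring is needed when two productions for the same non-terminal
share a common prefix on the right-hand side.

Productions for C:
  C → C d F
  C → C ;
  C → d

Found common prefix 'C' in productions for C

Answer: Yes, C has productions with common prefix 'C'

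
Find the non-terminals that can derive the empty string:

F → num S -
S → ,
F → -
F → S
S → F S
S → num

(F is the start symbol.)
A non-terminal is nullable if it can derive ε (the empty string): either it has an ε-production, or it has a production whose right-hand side consists entirely of nullable non-terminals.

There are no ε-productions, so no non-terminal can derive ε.
No non-terminals are nullable.

Answer: None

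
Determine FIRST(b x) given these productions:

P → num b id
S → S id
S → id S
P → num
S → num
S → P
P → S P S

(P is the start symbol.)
{ 'b' }

To compute FIRST(b x), process the symbols left to right:
Symbol b is a terminal. Add 'b' and stop.
FIRST(b x) = { 'b' }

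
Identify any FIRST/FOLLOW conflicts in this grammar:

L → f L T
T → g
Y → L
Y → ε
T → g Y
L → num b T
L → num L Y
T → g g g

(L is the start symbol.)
Yes. Y → L with FOLLOW(Y) on { 'f', 'num' }

Nullable non-terminals: Y.
FIRST sets used below: FIRST(L) = { 'f', 'num' }

Y: nullable alternative(s) Y → ε; FOLLOW(Y) = { $, 'f', 'g', 'num' }
  Y → L: FIRST \ {ε} = { 'f', 'num' } — overlaps FOLLOW(Y) on { 'f', 'num' }: CONFLICT
  Y → ε: FIRST \ {ε} = { } — this is the only nullable alternative, skip

L, T have no nullable alternative, so no FIRST/FOLLOW check is needed there.

So the grammar has 1 FIRST/FOLLOW conflict (marked CONFLICT above).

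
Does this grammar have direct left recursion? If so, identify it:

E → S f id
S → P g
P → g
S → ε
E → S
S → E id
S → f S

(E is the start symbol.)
E → S f id: starts with S
S → P g: starts with P
P → g: starts with g
S → ε: starts with ε
E → S: starts with S
S → E id: starts with E
S → f S: starts with f

No direct left recursion found.

Answer: No direct left recursion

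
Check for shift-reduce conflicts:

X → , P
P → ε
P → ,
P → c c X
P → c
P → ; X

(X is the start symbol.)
Augment with X' → X and build the canonical LR(0) collection (I0 = CLOSURE({[X' → . X]}), then GOTO on every symbol after a dot until no new states appear). It has 10 states:
  I0: { [X → . , P], [X' → . X] }  — shift
  I1: { [P → . ,], [P → . ; X], [P → . c c X], [P → . c], [P → .], [X → , . P] }  — shift, reduce
  I2: { [X' → X .] }  — accept
  I3: { [P → , .] }  — reduce
  I4: { [P → ; . X], [X → . , P] }  — shift
  I5: { [X → , P .] }  — reduce
  I6: { [P → c . c X], [P → c .] }  — shift, reduce
  I7: { [P → c c . X], [X → . , P] }  — shift
  I8: { [P → c c X .] }  — reduce
  I9: { [P → ; X .] }  — reduce

I1 contains reduce item [P → .] and shift items [P → . ,], [P → . ; X], [P → . c], [P → . c c X] — shift-reduce conflict.
I6 contains reduce item [P → c .] and shift item [P → c . c X] — shift-reduce conflict.

Answer: Yes — I1: [P → .] vs [P → . ,]; I6: [P → c .] vs [P → c . c X]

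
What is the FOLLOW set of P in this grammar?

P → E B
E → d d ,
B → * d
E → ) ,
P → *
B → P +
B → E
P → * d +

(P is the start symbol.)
To compute FOLLOW(P), find every occurrence of P on a right-hand side N → α P β: add FIRST(β) \ {ε}, and if β is empty or nullable also add FOLLOW(N). Iterate to a fixed point.

P is the start symbol, so $ ∈ FOLLOW(P).
In B → P +: P is followed by '+', add FIRST('+') \ {ε} = { '+' }

Taking the union: FOLLOW(P) = { $, '+' }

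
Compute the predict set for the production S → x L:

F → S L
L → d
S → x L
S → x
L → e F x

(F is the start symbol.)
{ 'x' }

PREDICT(S → x L) = (FIRST(RHS) \ {ε}) ∪ (FOLLOW(S) if ε ∈ FIRST(RHS), i.e. RHS ⇒* ε)
FIRST(x L) = { 'x' }
ε ∉ FIRST(x L), so FOLLOW(S) is not added.
PREDICT(S → x L) = { 'x' }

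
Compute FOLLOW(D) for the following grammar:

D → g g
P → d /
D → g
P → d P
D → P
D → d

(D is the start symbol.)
D is the start symbol, so $ ∈ FOLLOW(D).
D does not occur on any right-hand side.

Taking the union: FOLLOW(D) = { $ }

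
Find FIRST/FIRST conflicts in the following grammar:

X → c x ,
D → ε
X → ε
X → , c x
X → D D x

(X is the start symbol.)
No FIRST/FIRST conflicts.

A FIRST/FIRST conflict occurs when two productions N → α and N → β for the same non-terminal have FIRST(α) ∩ FIRST(β) ≠ ∅ (with ε ∈ FIRST of a nullable right-hand side, so two nullable alternatives also conflict).

FIRST sets of the non-terminals at (or reachable through a nullable prefix from) the front of some alternative:
  FIRST(D) = { ε }

Productions for X:
  X → c x ,: FIRST = { 'c' }
  X → ε: FIRST = { ε }
  X → , c x: FIRST = { ',' }
  X → D D x: FIRST = { 'x' }
D has only one production, so no FIRST/FIRST conflict is possible there.

All alternatives of each non-terminal have pairwise disjoint FIRST sets.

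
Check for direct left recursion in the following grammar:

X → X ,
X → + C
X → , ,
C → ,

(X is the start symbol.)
Yes, X is left-recursive

Direct left recursion occurs when N → N α for some non-terminal N (the right-hand side begins with the left-hand side itself).

X → X ,: LEFT RECURSIVE (starts with X)
X → + C: starts with '+'
X → , ,: starts with ','
C → ,: starts with ','

The grammar has direct left recursion on: X.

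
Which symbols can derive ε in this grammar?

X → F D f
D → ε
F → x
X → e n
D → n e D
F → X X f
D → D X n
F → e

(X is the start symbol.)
ε-productions: D → ε
So D is immediately nullable.
No further non-terminal can be added: every production for the remaining non-terminals contains a terminal or a non-nullable non-terminal.
Nullable = { 'D' }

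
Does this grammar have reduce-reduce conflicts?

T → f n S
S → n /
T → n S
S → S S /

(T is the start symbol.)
Augment with T' → T and build the canonical LR(0) collection (I0 = CLOSURE({[T' → . T]}), then GOTO on every symbol after a dot until no new states appear). It has 11 states:
  I0: { [T → . f n S], [T → . n S], [T' → . T] }  — shift
  I1: { [T' → T .] }  — accept
  I2: { [T → f . n S] }  — shift
  I3: { [S → . S S /], [S → . n /], [T → n . S] }  — shift
  I4: { [S → . S S /], [S → . n /], [S → S . S /], [T → n S .] }  — shift, reduce
  I5: { [S → n . /] }  — shift
  I6: { [S → n / .] }  — reduce
  I7: { [S → . S S /], [S → . n /], [S → S . S /], [S → S S . /] }  — shift
  I8: { [S → S S / .] }  — reduce
  I9: { [S → . S S /], [S → . n /], [T → f n . S] }  — shift
  I10: { [S → . S S /], [S → . n /], [S → S . S /], [T → f n S .] }  — shift, reduce

No state contains more than one complete item.

Answer: No reduce-reduce conflicts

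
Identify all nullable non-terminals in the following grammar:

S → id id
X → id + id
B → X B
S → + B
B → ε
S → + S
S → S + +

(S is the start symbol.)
{ 'B' }

ε-productions: B → ε
So B is immediately nullable.
No further non-terminal can be added: every production for the remaining non-terminals contains a terminal or a non-nullable non-terminal.
Nullable = { 'B' }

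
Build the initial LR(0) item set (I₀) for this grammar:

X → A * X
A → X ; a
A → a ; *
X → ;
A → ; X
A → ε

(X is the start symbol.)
{ [A → . ; X], [A → . X ; a], [A → . a ; *], [A → .], [X → . ;], [X → . A * X], [X' → . X] }

First, augment the grammar with X' → X
I₀ = CLOSURE({ [X' → . X] }):
  [X' → . X] has the dot before X: add [X → . A * X], [X → . ;]
  [X → . A * X] has the dot before A: add [A → . X ; a], [A → . a ; *], [A → . ; X], [A → .]
No further items can be added.

I₀ = { [A → . ; X], [A → . X ; a], [A → . a ; *], [A → .], [X → . ;], [X → . A * X], [X' → . X] }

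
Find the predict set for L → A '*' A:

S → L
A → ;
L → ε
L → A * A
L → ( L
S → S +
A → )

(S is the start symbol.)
{ ')', ';' }

PREDICT(L → A '*' A) = (FIRST(RHS) \ {ε}) ∪ (FOLLOW(L) if ε ∈ FIRST(RHS), i.e. RHS ⇒* ε)
FIRST(A) = { ')', ';' }
FIRST(A '*' A) = { ')', ';' }
ε ∉ FIRST(A '*' A), so FOLLOW(L) is not added.
PREDICT(L → A '*' A) = { ')', ';' }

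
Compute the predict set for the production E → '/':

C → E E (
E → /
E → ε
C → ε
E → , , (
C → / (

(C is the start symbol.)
{ '/' }

PREDICT(E → '/') = (FIRST(RHS) \ {ε}) ∪ (FOLLOW(E) if ε ∈ FIRST(RHS), i.e. RHS ⇒* ε)
FIRST('/') = { '/' }
ε ∉ FIRST('/'), so FOLLOW(E) is not added.
PREDICT(E → '/') = { '/' }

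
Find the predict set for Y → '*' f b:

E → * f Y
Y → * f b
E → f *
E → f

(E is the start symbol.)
PREDICT(Y → '*' f b) = (FIRST(RHS) \ {ε}) ∪ (FOLLOW(Y) if ε ∈ FIRST(RHS), i.e. RHS ⇒* ε)
FIRST('*' f b) = { '*' }
ε ∉ FIRST('*' f b), so FOLLOW(Y) is not added.
PREDICT(Y → '*' f b) = { '*' }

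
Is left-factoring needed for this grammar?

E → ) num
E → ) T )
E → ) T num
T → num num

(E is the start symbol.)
Yes, E has productions with common prefix ')'

Left-factoring is needed when two productions for the same non-terminal
share a common prefix on the right-hand side.

Productions for E:
  E → ) num
  E → ) T )
  E → ) T num

Found common prefix ')' in productions for E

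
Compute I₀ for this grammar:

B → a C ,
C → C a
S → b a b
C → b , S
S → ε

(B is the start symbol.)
{ [B → . a C ,], [B' → . B] }

First, augment the grammar with B' → B
I₀ = CLOSURE({ [B' → . B] }):
  [B' → . B] has the dot before B: add [B → . a C ,]
No further items can be added.

I₀ = { [B → . a C ,], [B' → . B] }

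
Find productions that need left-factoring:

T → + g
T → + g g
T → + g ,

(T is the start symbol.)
Left-factoring is needed when two productions for the same non-terminal
share a common prefix on the right-hand side.

Productions for T:
  T → + g
  T → + g g
  T → + g ,

Found common prefix '+ g' in productions for T

Answer: Yes, T has productions with common prefix '+ g'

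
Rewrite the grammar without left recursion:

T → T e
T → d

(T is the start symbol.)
T → d T'
T' → e T'
T' → ε

T is directly left-recursive. The standard transformation for
  A → A α₁ | ... | A α_m | β₁ | ... | β_n
is
  A  → β₁ A' | ... | β_n A'
  A' → α₁ A' | ... | α_m A' | ε

T → d becomes T → d T'
T → T e becomes T' → e T'
Add T' → ε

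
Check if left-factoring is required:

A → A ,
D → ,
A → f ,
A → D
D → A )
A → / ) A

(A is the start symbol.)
Left-factoring is needed when two productions for the same non-terminal
share a common prefix on the right-hand side.

Productions for A:
  A → A ,
  A → f ,
  A → D
  A → / ) A
Productions for D:
  D → ,
  D → A )

No common prefixes found.

Answer: No, left-factoring is not needed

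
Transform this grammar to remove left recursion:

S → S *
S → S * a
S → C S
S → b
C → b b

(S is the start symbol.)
S is directly left-recursive. The standard transformation for
  A → A α₁ | ... | A α_m | β₁ | ... | β_n
is
  A  → β₁ A' | ... | β_n A'
  A' → α₁ A' | ... | α_m A' | ε

S → C S becomes S → C S S'
S → b becomes S → b S'
S → S * becomes S' → * S'
S → S * a becomes S' → * a S'
Add S' → ε

Productions for other non-terminals are unchanged:
  C → b b

Resulting grammar:
S → C S S'
S → b S'
S' → * S'
S' → * a S'
S' → ε
C → b b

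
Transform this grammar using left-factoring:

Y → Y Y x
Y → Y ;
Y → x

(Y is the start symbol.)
Y → Y Y'
Y' → Y x
Y' → ;
Y → x

Left-factoring transforms A → αβ₁ | αβ₂ into A → αA' and A' → β₁ | β₂
(α is the longest common prefix among the alternatives). Repeat until
no nonterminal has two alternatives with a common prefix.

Round 1: Y has alternatives sharing prefix 'Y'. Introduce Y': Y → Y Y'
  Add: Y' → Y x
  Add: Y' → ;

No remaining common prefixes — done.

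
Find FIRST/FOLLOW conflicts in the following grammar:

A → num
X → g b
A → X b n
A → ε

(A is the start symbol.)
No FIRST/FOLLOW conflicts.

A FIRST/FOLLOW conflict occurs when a non-terminal N has a nullable alternative N → β (β ⇒* ε) and another alternative N → α with FIRST(α) ∩ FOLLOW(N) ≠ ∅: on such a lookahead the parser cannot decide between expanding α and letting N vanish via β.

Nullable non-terminals: A.
FIRST sets used below: FIRST(X) = { 'g' }

A: nullable alternative(s) A → ε; FOLLOW(A) = { $ }
  A → num: FIRST \ {ε} = { 'num' } — disjoint from FOLLOW(A)
  A → X b n: FIRST \ {ε} = { 'g' } — disjoint from FOLLOW(A)
  A → ε: FIRST \ {ε} = { } — this is the only nullable alternative, skip

X has no nullable alternative, so no FIRST/FOLLOW check is needed there.

No FIRST/FOLLOW conflicts found.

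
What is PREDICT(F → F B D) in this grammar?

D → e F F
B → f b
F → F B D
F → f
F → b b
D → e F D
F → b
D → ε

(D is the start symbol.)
{ 'b', 'f' }

PREDICT(F → F B D) = (FIRST(RHS) \ {ε}) ∪ (FOLLOW(F) if ε ∈ FIRST(RHS), i.e. RHS ⇒* ε)
FIRST(F) = { 'b', 'f' }
FIRST(F B D) = { 'b', 'f' }
ε ∉ FIRST(F B D), so FOLLOW(F) is not added.
PREDICT(F → F B D) = { 'b', 'f' }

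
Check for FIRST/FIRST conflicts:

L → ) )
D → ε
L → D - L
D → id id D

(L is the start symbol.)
No FIRST/FIRST conflicts.

A FIRST/FIRST conflict occurs when two productions N → α and N → β for the same non-terminal have FIRST(α) ∩ FIRST(β) ≠ ∅ (with ε ∈ FIRST of a nullable right-hand side, so two nullable alternatives also conflict).

FIRST sets of the non-terminals at (or reachable through a nullable prefix from) the front of some alternative:
  FIRST(D) = { 'id', ε }

Productions for L:
  L → ) ): FIRST = { ')' }
  L → D - L: FIRST = { '-', 'id' }
Productions for D:
  D → ε: FIRST = { ε }
  D → id id D: FIRST = { 'id' }

All alternatives of each non-terminal have pairwise disjoint FIRST sets.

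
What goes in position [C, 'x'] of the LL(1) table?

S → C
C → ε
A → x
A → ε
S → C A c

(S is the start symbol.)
C → ε

To find M[C, 'x'], we find productions for C where 'x' is in the predict set (PREDICT(N → α) = (FIRST(α) \ {ε}) ∪ (FOLLOW(N) if α ⇒* ε)).

Relevant sets:
  FOLLOW(C) = { $, 'c', 'x' }

C → ε: PREDICT = { $, 'c', 'x' }
  'x' is in predict set, so this production goes in M[C, 'x']

M[C, 'x'] = C → ε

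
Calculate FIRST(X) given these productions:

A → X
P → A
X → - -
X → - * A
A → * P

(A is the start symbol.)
From X → - -:
  - '-' is a terminal: add '-' and stop
From X → - * A:
  - '-' is a terminal: add '-' and stop

Collecting: FIRST(X) = { '-' }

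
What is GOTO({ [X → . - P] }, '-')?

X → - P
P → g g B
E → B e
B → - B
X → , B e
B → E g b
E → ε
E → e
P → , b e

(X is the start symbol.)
GOTO(I, '-') = CLOSURE({ [A → αX.β] : [A → α.Xβ] ∈ I, X = '-' })

Items with dot before '-', with the dot advanced:
  [X → . - P] → [X → - . P]
Closure of the advanced items:
  [X → - . P] has the dot before P: add [P → . g g B], [P → . , b e]

GOTO = { [P → . , b e], [P → . g g B], [X → - . P] }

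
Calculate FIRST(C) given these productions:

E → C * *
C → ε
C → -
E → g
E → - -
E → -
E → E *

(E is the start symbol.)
{ '-', ε }

From C → ε:
  - ε-production, so ε ∈ FIRST(C)
From C → -:
  - '-' is a terminal: add '-' and stop

Collecting: FIRST(C) = { '-', ε }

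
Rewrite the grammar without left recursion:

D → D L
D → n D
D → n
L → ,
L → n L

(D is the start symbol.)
D → n D D'
D → n D'
D' → L D'
D' → ε
L → ,
L → n L

D is directly left-recursive. The standard transformation for
  A → A α₁ | ... | A α_m | β₁ | ... | β_n
is
  A  → β₁ A' | ... | β_n A'
  A' → α₁ A' | ... | α_m A' | ε

D → n D becomes D → n D D'
D → n becomes D → n D'
D → D L becomes D' → L D'
Add D' → ε

Productions for other non-terminals are unchanged:
  L → ,
  L → n L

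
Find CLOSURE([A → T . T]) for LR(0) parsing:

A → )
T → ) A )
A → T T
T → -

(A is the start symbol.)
To compute CLOSURE, for each item [A → α.Bβ] where B is a non-terminal, add [B → .γ] for all productions B → γ; repeat for the newly added items until nothing changes.

Start with: [A → T . T]
  [A → T . T] has the dot before T: add [T → . ) A )], [T → . -]
No further items can be added.

CLOSURE = { [A → T . T], [T → . ) A )], [T → . -] }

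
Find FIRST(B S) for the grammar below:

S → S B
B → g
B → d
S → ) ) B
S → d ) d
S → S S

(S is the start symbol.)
FIRST sets of the non-terminals involved (from the grammar, by fixed-point iteration):
  FIRST(B) = { 'd', 'g' }

To compute FIRST(B S), process the symbols left to right:
Symbol B is a non-terminal. Add FIRST(B) \ {ε} = { 'd', 'g' }
B is not nullable (ε ∉ FIRST(B)), so stop here.
FIRST(B S) = { 'd', 'g' }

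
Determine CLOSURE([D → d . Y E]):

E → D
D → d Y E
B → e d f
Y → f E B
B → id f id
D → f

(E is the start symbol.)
To compute CLOSURE, for each item [A → α.Bβ] where B is a non-terminal, add [B → .γ] for all productions B → γ; repeat for the newly added items until nothing changes.

Start with: [D → d . Y E]
  [D → d . Y E] has the dot before Y: add [Y → . f E B]
No further items can be added.

CLOSURE = { [D → d . Y E], [Y → . f E B] }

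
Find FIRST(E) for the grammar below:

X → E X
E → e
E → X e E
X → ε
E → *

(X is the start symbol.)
{ '*', 'e' }

FIRST sets of the other non-terminals involved (by the same procedure, iterated to a fixed point):
  FIRST(X) = { '*', 'e', ε }

From E → e:
  - e is a terminal: add 'e' and stop
From E → X e E:
  - X is a non-terminal: add FIRST(X) \ {ε} = { '*', 'e' }
    X is nullable, so continue to the next symbol
  - e is a terminal: add 'e' and stop
From E → *:
  - '*' is a terminal: add '*' and stop

Collecting: FIRST(E) = { '*', 'e' }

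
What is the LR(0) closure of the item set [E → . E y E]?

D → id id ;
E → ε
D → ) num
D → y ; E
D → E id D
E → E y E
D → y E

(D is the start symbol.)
{ [E → . E y E], [E → .] }

To compute CLOSURE, for each item [A → α.Bβ] where B is a non-terminal, add [B → .γ] for all productions B → γ; repeat for the newly added items until nothing changes.

Start with: [E → . E y E]
  [E → . E y E] has the dot before E: add [E → .]
No further items can be added.

CLOSURE = { [E → . E y E], [E → .] }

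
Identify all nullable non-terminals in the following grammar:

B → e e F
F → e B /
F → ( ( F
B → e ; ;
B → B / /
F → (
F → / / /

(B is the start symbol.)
None

There are no ε-productions, so no non-terminal can derive ε.
No non-terminals are nullable.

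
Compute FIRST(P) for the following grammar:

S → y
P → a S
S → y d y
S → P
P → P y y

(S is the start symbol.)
From P → a S:
  - a is a terminal: add 'a' and stop
From P → P y y:
  - P is the symbol being defined: contributes nothing new
    P is not nullable, so stop

Collecting: FIRST(P) = { 'a' }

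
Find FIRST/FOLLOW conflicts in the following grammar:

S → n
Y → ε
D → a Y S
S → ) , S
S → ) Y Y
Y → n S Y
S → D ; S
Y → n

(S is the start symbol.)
Yes. Y → n S Y with FOLLOW(Y) on { 'n' }; Y → n with FOLLOW(Y) on { 'n' }

Nullable non-terminals: Y.

Y: nullable alternative(s) Y → ε; FOLLOW(Y) = { $, ')', ';', 'a', 'n' }
  Y → ε: FIRST \ {ε} = { } — this is the only nullable alternative, skip
  Y → n S Y: FIRST \ {ε} = { 'n' } — overlaps FOLLOW(Y) on { 'n' }: CONFLICT
  Y → n: FIRST \ {ε} = { 'n' } — overlaps FOLLOW(Y) on { 'n' }: CONFLICT

D, S have no nullable alternative, so no FIRST/FOLLOW check is needed there.

So the grammar has 2 FIRST/FOLLOW conflicts (marked CONFLICT above).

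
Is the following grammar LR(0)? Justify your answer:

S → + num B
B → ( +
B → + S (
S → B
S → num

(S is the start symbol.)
A grammar is LR(0) if no state in the canonical LR(0) collection has:
  - both a shift item (dot before a terminal) and a complete item (shift-reduce conflict), or
  - two or more complete items (reduce-reduce conflict; the accept item [S' → S .] counts as a complete item here).

Augment with S' → S and build the canonical LR(0) collection (I0 = CLOSURE({[S' → . S]}), then GOTO on every symbol after a dot until no new states appear). It has 12 states:
  I0: { [B → . ( +], [B → . + S (], [S → . + num B], [S → . B], [S → . num], [S' → . S] }  — shift
  I1: { [B → ( . +] }  — shift
  I2: { [B → + . S (], [B → . ( +], [B → . + S (], [S → + . num B], [S → . + num B], [S → . B], [S → . num] }  — shift
  I3: { [S → B .] }  — reduce
  I4: { [S' → S .] }  — accept
  I5: { [S → num .] }  — reduce
  I6: { [B → + S . (] }  — shift
  I7: { [B → . ( +], [B → . + S (], [S → + num . B], [S → num .] }  — shift, reduce
  I8: { [B → + . S (], [B → . ( +], [B → . + S (], [S → . + num B], [S → . B], [S → . num] }  — shift
  I9: { [S → + num B .] }  — reduce
  I10: { [B → + S ( .] }  — reduce
  I11: { [B → ( + .] }  — reduce

Conflict in state I7:
  Shift-reduce conflict between [S → num .] and [B → . ( +]
So the grammar is NOT LR(0).

Answer: No. Shift-reduce conflict between [S → num .] and [B → . ( +]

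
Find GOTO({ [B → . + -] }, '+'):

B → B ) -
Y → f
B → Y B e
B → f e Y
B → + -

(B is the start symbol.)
{ [B → + . -] }

GOTO(I, '+') = CLOSURE({ [A → αX.β] : [A → α.Xβ] ∈ I, X = '+' })

Items with dot before '+', with the dot advanced:
  [B → . + -] → [B → + . -]
Closure adds nothing (no advanced item has the dot before a non-terminal).

GOTO = { [B → + . -] }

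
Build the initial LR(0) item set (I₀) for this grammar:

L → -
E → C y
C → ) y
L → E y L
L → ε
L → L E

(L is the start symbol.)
First, augment the grammar with L' → L
I₀ = CLOSURE({ [L' → . L] }):
  [L' → . L] has the dot before L: add [L → . -], [L → . E y L], [L → .], [L → . L E]
  [L → . E y L] has the dot before E: add [E → . C y]
  [E → . C y] has the dot before C: add [C → . ) y]
No further items can be added.

I₀ = { [C → . ) y], [E → . C y], [L → . -], [L → . E y L], [L → . L E], [L → .], [L' → . L] }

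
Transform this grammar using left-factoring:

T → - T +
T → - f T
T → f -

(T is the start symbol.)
Left-factoring transforms A → αβ₁ | αβ₂ into A → αA' and A' → β₁ | β₂
(α is the longest common prefix among the alternatives). Repeat until
no nonterminal has two alternatives with a common prefix.

Round 1: T has alternatives sharing prefix '-'. Introduce T': T → - T'
  Add: T' → T +
  Add: T' → f T

No remaining common prefixes — done.

Resulting grammar:
T → - T'
T' → T +
T' → f T
T → f -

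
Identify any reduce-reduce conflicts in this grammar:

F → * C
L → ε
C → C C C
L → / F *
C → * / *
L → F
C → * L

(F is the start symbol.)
No reduce-reduce conflicts

A reduce-reduce conflict occurs when an LR(0) state has two complete items [A → α .] and [B → β .] — both call for a reduction, and with no lookahead the parser cannot choose between them.

Augment with F' → F and build the canonical LR(0) collection (I0 = CLOSURE({[F' → . F]}), then GOTO on every symbol after a dot until no new states appear). It has 13 states:
  I0: { [F → . * C], [F' → . F] }  — shift
  I1: { [C → . * / *], [C → . * L], [C → . C C C], [F → * . C] }  — shift
  I2: { [F' → F .] }  — accept
  I3: { [C → * . / *], [C → * . L], [F → . * C], [L → . / F *], [L → . F], [L → .] }  — shift, reduce
  I4: { [C → . * / *], [C → . * L], [C → . C C C], [C → C . C C], [F → * C .] }  — shift, reduce
  I5: { [C → . * / *], [C → . * L], [C → . C C C], [C → C . C C], [C → C C . C] }  — shift
  I6: { [C → . * / *], [C → . * L], [C → . C C C], [C → C . C C], [C → C C . C], [C → C C C .] }  — shift, reduce
  I7: { [C → * / . *], [F → . * C], [L → / . F *] }  — shift
  I8: { [L → F .] }  — reduce
  I9: { [C → * L .] }  — reduce
  I10: { [C → * / * .], [C → . * / *], [C → . * L], [C → . C C C], [F → * . C] }  — shift, reduce
  I11: { [L → / F . *] }  — shift
  I12: { [L → / F * .] }  — reduce

No state contains more than one complete item.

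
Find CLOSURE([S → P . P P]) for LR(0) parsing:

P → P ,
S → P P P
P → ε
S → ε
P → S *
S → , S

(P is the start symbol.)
{ [P → . P ,], [P → . S *], [P → .], [S → . , S], [S → . P P P], [S → .], [S → P . P P] }

Start with: [S → P . P P]
  [S → P . P P] has the dot before P: add [P → . P ,], [P → .], [P → . S *]
  [P → . S *] has the dot before S: add [S → . P P P], [S → .], [S → . , S]
No further items can be added.

CLOSURE = { [P → . P ,], [P → . S *], [P → .], [S → . , S], [S → . P P P], [S → .], [S → P . P P] }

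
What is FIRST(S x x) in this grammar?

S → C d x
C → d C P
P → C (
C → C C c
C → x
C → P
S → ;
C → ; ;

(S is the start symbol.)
{ ';', 'd', 'x' }

FIRST sets of the non-terminals involved (from the grammar, by fixed-point iteration):
  FIRST(S) = { ';', 'd', 'x' }

To compute FIRST(S x x), process the symbols left to right:
Symbol S is a non-terminal. Add FIRST(S) \ {ε} = { ';', 'd', 'x' }
S is not nullable (ε ∉ FIRST(S)), so stop here.
FIRST(S x x) = { ';', 'd', 'x' }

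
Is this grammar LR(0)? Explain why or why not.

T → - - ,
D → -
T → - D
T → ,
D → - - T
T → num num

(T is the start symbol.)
A grammar is LR(0) if no state in the canonical LR(0) collection has:
  - both a shift item (dot before a terminal) and a complete item (shift-reduce conflict), or
  - two or more complete items (reduce-reduce conflict; the accept item [T' → T .] counts as a complete item here).

Augment with T' → T and build the canonical LR(0) collection (I0 = CLOSURE({[T' → . T]}), then GOTO on every symbol after a dot until no new states appear). It has 11 states:
  I0: { [T → . ,], [T → . - - ,], [T → . - D], [T → . num num], [T' → . T] }  — shift
  I1: { [T → , .] }  — reduce
  I2: { [D → . - - T], [D → . -], [T → - . - ,], [T → - . D] }  — shift
  I3: { [T' → T .] }  — accept
  I4: { [T → num . num] }  — shift
  I5: { [T → num num .] }  — reduce
  I6: { [D → - . - T], [D → - .], [T → - - . ,] }  — shift, reduce
  I7: { [T → - D .] }  — reduce
  I8: { [T → - - , .] }  — reduce
  I9: { [D → - - . T], [T → . ,], [T → . - - ,], [T → . - D], [T → . num num] }  — shift
  I10: { [D → - - T .] }  — reduce

Conflict in state I6:
  Shift-reduce conflict between [D → - .] and [D → - . - T]
So the grammar is NOT LR(0).

Answer: No. Shift-reduce conflict between [D → - .] and [D → - . - T]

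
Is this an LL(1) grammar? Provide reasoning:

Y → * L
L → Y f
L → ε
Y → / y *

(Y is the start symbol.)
Yes, the grammar is LL(1).

A grammar is LL(1) if for each non-terminal N with multiple productions, the predict sets of those productions are pairwise disjoint, where PREDICT(N → α) = (FIRST(α) \ {ε}) ∪ (FOLLOW(N) if α ⇒* ε).

Relevant sets:
  FIRST(Y) = { '*', '/' }
  FOLLOW(L) = { $, 'f' }

For Y:
  PREDICT(Y → '*' L) = { '*' }
  PREDICT(Y → '/' y '*') = { '/' }
For L:
  PREDICT(L → Y f) = { '*', '/' }
  PREDICT(L → ε) = { $, 'f' }

All predict sets are disjoint. The grammar IS LL(1).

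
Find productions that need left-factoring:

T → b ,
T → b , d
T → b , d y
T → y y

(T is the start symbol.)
Left-factoring is needed when two productions for the same non-terminal
share a common prefix on the right-hand side.

Productions for T:
  T → b ,
  T → b , d
  T → b , d y
  T → y y

Found common prefix 'b ,' in productions for T

Answer: Yes, T has productions with common prefix 'b ,'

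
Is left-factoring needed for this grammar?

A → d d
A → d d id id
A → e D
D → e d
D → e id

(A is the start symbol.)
Left-factoring is needed when two productions for the same non-terminal
share a common prefix on the right-hand side.

Productions for A:
  A → d d
  A → d d id id
  A → e D
Productions for D:
  D → e d
  D → e id

Found common prefix 'd d' in productions for A
Found common prefix 'e' in productions for D

Answer: Yes, A has productions with common prefix 'd d'; D has productions with common prefix 'e'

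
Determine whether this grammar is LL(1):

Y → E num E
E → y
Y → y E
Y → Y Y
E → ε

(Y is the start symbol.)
Relevant sets:
  FIRST(E) = { 'y', ε }
  FIRST(Y) = { 'num', 'y' }
  FOLLOW(E) = { $, 'num', 'y' }

For Y:
  PREDICT(Y → E num E) = { 'num', 'y' }
  PREDICT(Y → y E) = { 'y' }
  PREDICT(Y → Y Y) = { 'num', 'y' }
For E:
  PREDICT(E → y) = { 'y' }
  PREDICT(E → ε) = { $, 'num', 'y' }

Conflict found: Predict set conflict for Y: { 'y' }
The grammar is NOT LL(1).

Answer: No. Predict set conflict for Y: { 'y' }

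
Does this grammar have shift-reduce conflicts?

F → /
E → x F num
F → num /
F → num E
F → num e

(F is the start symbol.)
No shift-reduce conflicts

Augment with F' → F and build the canonical LR(0) collection (I0 = CLOSURE({[F' → . F]}), then GOTO on every symbol after a dot until no new states appear). It has 10 states:
  I0: { [F → . /], [F → . num /], [F → . num E], [F → . num e], [F' → . F] }  — shift
  I1: { [F → / .] }  — reduce
  I2: { [F' → F .] }  — accept
  I3: { [E → . x F num], [F → num . /], [F → num . E], [F → num . e] }  — shift
  I4: { [F → num / .] }  — reduce
  I5: { [F → num E .] }  — reduce
  I6: { [F → num e .] }  — reduce
  I7: { [E → x . F num], [F → . /], [F → . num /], [F → . num E], [F → . num e] }  — shift
  I8: { [E → x F . num] }  — shift
  I9: { [E → x F num .] }  — reduce

No state contains both a complete item and a shift item.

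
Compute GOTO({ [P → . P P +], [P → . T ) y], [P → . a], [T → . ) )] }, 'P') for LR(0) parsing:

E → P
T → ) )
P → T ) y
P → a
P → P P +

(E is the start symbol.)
GOTO(I, 'P') = CLOSURE({ [A → αX.β] : [A → α.Xβ] ∈ I, X = 'P' })

Items with dot before 'P', with the dot advanced:
  [P → . P P +] → [P → P . P +]
Closure of the advanced items:
  [P → P . P +] has the dot before P: add [P → . T ) y], [P → . a], [P → . P P +]
  [P → . T ) y] has the dot before T: add [T → . ) )]

GOTO = { [P → . P P +], [P → . T ) y], [P → . a], [P → P . P +], [T → . ) )] }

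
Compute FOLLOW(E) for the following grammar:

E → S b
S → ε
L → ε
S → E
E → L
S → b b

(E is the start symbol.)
{ $, 'b' }

To compute FOLLOW(E), find every occurrence of E on a right-hand side N → α E β: add FIRST(β) \ {ε}, and if β is empty or nullable also add FOLLOW(N). Iterate to a fixed point.

E is the start symbol, so $ ∈ FOLLOW(E).
In S → E: E is at the end, add FOLLOW(S)

The FOLLOW sets referred to above (computed the same way, to a fixed point):
  FOLLOW(S) = { 'b' }

Taking the union: FOLLOW(E) = { $, 'b' }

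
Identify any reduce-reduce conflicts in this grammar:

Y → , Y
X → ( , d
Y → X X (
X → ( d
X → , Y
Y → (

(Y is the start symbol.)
Yes — I13: [X → , Y .] vs [Y → , Y .]

Augment with Y' → Y and build the canonical LR(0) collection (I0 = CLOSURE({[Y' → . Y]}), then GOTO on every symbol after a dot until no new states appear). It has 14 states:
  I0: { [X → . ( , d], [X → . ( d], [X → . , Y], [Y → . (], [Y → . , Y], [Y → . X X (], [Y' → . Y] }  — shift
  I1: { [X → ( . , d], [X → ( . d], [Y → ( .] }  — shift, reduce
  I2: { [X → , . Y], [X → . ( , d], [X → . ( d], [X → . , Y], [Y → , . Y], [Y → . (], [Y → . , Y], [Y → . X X (] }  — shift
  I3: { [X → . ( , d], [X → . ( d], [X → . , Y], [Y → X . X (] }  — shift
  I4: { [Y' → Y .] }  — accept
  I5: { [X → ( . , d], [X → ( . d] }  — shift
  I6: { [X → , . Y], [X → . ( , d], [X → . ( d], [X → . , Y], [Y → . (], [Y → . , Y], [Y → . X X (] }  — shift
  I7: { [Y → X X . (] }  — shift
  I8: { [Y → X X ( .] }  — reduce
  I9: { [X → , Y .] }  — reduce
  I10: { [X → ( , . d] }  — shift
  I11: { [X → ( d .] }  — reduce
  I12: { [X → ( , d .] }  — reduce
  I13: { [X → , Y .], [Y → , Y .] }  — 2 reduces

I13 contains complete items [X → , Y .], [Y → , Y .] — reduce-reduce conflict.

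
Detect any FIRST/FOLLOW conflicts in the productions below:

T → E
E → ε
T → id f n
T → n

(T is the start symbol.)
No FIRST/FOLLOW conflicts.

Nullable non-terminals: E, T.
FIRST sets used below: FIRST(E) = { ε }
E has a nullable alternative but only one production, so nothing to check.

T: nullable alternative(s) T → E; FOLLOW(T) = { $ }
  T → E: FIRST \ {ε} = { } — this is the only nullable alternative, skip
  T → id f n: FIRST \ {ε} = { 'id' } — disjoint from FOLLOW(T)
  T → n: FIRST \ {ε} = { 'n' } — disjoint from FOLLOW(T)

No FIRST/FOLLOW conflicts found.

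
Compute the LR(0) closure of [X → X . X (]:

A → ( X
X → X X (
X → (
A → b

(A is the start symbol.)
Start with: [X → X . X (]
  [X → X . X (] has the dot before X: add [X → . X X (], [X → . (]
No further items can be added.

CLOSURE = { [X → . (], [X → . X X (], [X → X . X (] }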